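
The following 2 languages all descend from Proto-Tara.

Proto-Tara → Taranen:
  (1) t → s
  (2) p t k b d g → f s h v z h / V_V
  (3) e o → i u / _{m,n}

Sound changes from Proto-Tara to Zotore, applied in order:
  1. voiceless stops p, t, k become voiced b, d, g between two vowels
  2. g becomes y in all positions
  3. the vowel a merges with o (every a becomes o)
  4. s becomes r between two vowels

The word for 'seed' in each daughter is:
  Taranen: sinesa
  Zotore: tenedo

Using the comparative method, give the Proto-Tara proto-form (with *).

*teneta

Position 2: Taranen has i, Zotore has e. Zotore preserves e here (none of its changes turn any other segment into e), so the proto-segment is *e.
Position 5: Taranen has s, Zotore has d. Taking the neighbouring segments as reconstructed: Taranen s could go back to *t or *s; Zotore d could go back to *t or *d — the one source consistent with every daughter is *t.
Continuing position by position gives *teneta; check it forward:
Taranen: start from *teneta.
  rule 1 (unconditioned shift): teneta → senesa
  rule 2: no change — senesa
  rule 3 (pre-nasal raising): senesa → sinesa
  ⇒ Taranen sinesa
Zotore: start from *teneta.
  rule 1 (intervocalic voicing): teneta → teneda
  rule 2: no change — teneda
  rule 3 (vowel merger): teneda → tenedo
  rule 4: no change — tenedo
  ⇒ Zotore tenedo
No other proto-form is consistent with every reflex, so the reconstruction is *teneta.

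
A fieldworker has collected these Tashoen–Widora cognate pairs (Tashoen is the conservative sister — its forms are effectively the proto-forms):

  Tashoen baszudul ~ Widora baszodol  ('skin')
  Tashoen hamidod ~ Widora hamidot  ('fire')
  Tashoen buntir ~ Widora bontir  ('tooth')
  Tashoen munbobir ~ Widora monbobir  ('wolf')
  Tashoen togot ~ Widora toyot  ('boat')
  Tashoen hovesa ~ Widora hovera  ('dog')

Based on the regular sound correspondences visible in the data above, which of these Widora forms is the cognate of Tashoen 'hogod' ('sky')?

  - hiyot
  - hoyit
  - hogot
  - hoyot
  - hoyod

togot ~ toyot — Tashoen g corresponds to Widora y between vowels (before a back vowel).
hamidod ~ hamidot — Tashoen d corresponds to Widora t word-finally.
Applying these to Tashoen 'hogod':
  hogod → hoyod   (g→y between vowels (before a back vowel))
  hoyod → hoyot   (d→t word-finally)
So the Widora cognate is 'hoyot'.

hoyot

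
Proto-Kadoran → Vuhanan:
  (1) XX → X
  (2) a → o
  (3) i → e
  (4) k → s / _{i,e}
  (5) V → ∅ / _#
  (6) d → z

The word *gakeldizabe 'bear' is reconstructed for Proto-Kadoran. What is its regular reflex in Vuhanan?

Vuhanan: *gakeldizabe
  gakeldizabe (rule 1 does not apply)
  gakeldizabe → gokeldizobe   [vowel merger]
  gokeldizobe → gokeldezobe   [vowel merger]
  gokeldezobe → goseldezobe   [palatalisation]
  goseldezobe → goseldezob   [apocope]
  goseldezob → goselzezob   [unconditioned shift]
  giving Vuhanan goselzezob.

goselzezob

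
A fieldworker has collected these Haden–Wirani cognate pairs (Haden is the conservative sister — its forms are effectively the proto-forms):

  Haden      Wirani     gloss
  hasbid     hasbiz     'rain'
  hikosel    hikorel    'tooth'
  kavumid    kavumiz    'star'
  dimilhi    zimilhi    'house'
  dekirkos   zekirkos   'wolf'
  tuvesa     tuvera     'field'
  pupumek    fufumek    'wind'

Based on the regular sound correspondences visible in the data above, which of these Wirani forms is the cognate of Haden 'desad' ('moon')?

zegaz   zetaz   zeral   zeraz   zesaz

dekirkos ~ zekirkos — Haden d corresponds to Wirani z word-initially before a front vowel.
tuvesa ~ tuvera — Haden s corresponds to Wirani r between vowels (before a back vowel).
hasbid ~ hasbiz, kavumid ~ kavumiz — Haden d corresponds to Wirani z word-finally.
Applying these to Haden 'desad':
  desad → zesad   (d→z word-initially before a front vowel)
  zesad → zerad   (s→r between vowels (before a back vowel))
  zerad → zeraz   (d→z word-finally)
So the Wirani cognate is 'zeraz'.

zeraz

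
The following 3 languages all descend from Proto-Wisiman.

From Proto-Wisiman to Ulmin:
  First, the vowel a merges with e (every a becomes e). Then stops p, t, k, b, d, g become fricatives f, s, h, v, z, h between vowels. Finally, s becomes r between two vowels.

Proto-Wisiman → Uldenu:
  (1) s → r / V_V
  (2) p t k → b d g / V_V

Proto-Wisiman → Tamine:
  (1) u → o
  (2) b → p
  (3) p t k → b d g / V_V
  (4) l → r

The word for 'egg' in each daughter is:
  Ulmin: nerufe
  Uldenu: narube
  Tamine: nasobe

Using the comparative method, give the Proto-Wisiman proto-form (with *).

*nasupe

Position 4: Ulmin has u, Uldenu has u, Tamine has o. Ulmin preserves u here (none of its changes turn any other segment into u), so the proto-segment is *u.
Position 3: Ulmin has r, Uldenu has r, Tamine has s. Tamine preserves s here (none of its changes turn any other segment into s), so the proto-segment is *s.
Continuing position by position gives *nasupe; check it forward:
Ulmin: *nasupe
  nasupe → nesupe   [vowel merger]
  nesupe → nesufe   [intervocalic lenition]
  nesufe → nerufe   [rhotacism]
  giving Ulmin nerufe.
Uldenu: *nasupe
  nasupe → narupe   [rhotacism]
  narupe → narube   [intervocalic voicing]
  giving Uldenu narube.
Tamine: *nasupe
  nasupe → nasope   [vowel merger]
  nasope (rule 2 does not apply)
  nasope → nasobe   [intervocalic voicing]
  nasobe (rule 4 does not apply)
  giving Tamine nasobe.
*nasupe is the unique common source.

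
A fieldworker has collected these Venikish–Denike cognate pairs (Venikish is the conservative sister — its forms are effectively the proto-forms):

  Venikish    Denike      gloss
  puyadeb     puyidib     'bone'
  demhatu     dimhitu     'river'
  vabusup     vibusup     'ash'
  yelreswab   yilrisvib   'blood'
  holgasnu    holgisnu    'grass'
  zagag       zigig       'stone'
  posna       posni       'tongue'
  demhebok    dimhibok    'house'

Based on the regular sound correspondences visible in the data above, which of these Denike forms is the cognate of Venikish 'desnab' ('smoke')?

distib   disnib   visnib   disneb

yelreswab ~ yilrisvib — Venikish e corresponds to Denike i after a consonant, before a consonant other than r, m, n, p, b, f, v.
vabusup ~ vibusup, yelreswab ~ yilrisvib — Venikish a corresponds to Denike i after a consonant, before a labial obstruent.
Applying these to Venikish 'desnab':
  desnab → disnab   (e→i after a consonant, before a consonant other than r, m, n, p, b, f, v)
  disnab → disnib   (a→i after a consonant, before a labial obstruent)
So the Denike cognate is 'disnib'.

disnib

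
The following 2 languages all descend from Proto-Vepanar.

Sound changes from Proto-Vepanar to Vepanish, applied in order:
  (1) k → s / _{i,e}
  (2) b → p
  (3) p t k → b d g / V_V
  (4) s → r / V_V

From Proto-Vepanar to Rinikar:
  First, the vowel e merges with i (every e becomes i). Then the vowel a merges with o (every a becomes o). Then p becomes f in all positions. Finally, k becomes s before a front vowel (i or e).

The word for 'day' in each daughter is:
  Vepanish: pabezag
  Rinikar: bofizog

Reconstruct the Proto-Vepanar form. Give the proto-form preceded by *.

Position 6: Vepanish has a, Rinikar has o. Vepanish preserves a here (none of its changes turn any other segment into a), so the proto-segment is *a.
Position 1: Vepanish has p, Rinikar has b. Rinikar preserves b here (none of its changes turn any other segment into b), so the proto-segment is *b.
Continuing position by position gives *bapezag; check it forward:
Vepanish: start from *bapezag.
  rule 1: no change — bapezag
  rule 2 (unconditioned shift): bapezag → papezag
  rule 3 (intervocalic voicing): papezag → pabezag
  rule 4: no change — pabezag
  ⇒ Vepanish pabezag
Rinikar: *bapezag > bapizag > bopizog > bofizog  (by vowel merger, vowel merger, unconditioned shift)
Only *bapezag yields all of Vepanish pabezag, Rinikar bofizog.

*bapezag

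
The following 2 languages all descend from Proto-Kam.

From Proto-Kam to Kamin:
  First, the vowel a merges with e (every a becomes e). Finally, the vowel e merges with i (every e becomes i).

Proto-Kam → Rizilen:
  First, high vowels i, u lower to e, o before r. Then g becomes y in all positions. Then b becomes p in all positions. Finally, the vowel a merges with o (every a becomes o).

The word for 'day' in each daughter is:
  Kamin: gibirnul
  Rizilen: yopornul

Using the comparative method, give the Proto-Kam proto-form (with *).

Position 2: Kamin has i, Rizilen has o. Taking the neighbouring segments as reconstructed: Kamin i could go back to *a or *e or *i; Rizilen o could go back to *a or *o — the one source consistent with every daughter is *a.
Position 3: Kamin has b, Rizilen has p. Kamin preserves b here (none of its changes turn any other segment into b), so the proto-segment is *b.
Continuing position by position gives *gabarnul; check it forward:
Kamin: *gabarnul
  gabarnul → gebernul   [vowel merger]
  gebernul → gibirnul   [vowel merger]
  giving Kamin gibirnul.
Rizilen: start from *gabarnul.
  rule 1: no change — gabarnul
  rule 2 (unconditioned shift): gabarnul → yabarnul
  rule 3 (unconditioned shift): yabarnul → yaparnul
  rule 4 (vowel merger): yaparnul → yopornul
  ⇒ Rizilen yopornul
Only *gabarnul yields all of Kamin gibirnul, Rizilen yopornul.

*gabarnul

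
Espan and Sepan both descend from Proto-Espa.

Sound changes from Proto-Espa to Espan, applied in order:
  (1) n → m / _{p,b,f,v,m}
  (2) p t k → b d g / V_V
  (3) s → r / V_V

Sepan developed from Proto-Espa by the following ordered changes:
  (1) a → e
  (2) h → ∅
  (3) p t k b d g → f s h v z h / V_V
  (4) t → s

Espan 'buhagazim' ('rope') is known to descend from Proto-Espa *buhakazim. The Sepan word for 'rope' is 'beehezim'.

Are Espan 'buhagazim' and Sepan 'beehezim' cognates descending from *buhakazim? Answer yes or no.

Derive the expected Sepan reflex of *buhakazim:
Sepan: start from *buhakazim.
  rule 1 (vowel merger): buhakazim → buhekezim
  rule 2 (h-loss): buhekezim → buekezim
  rule 3 (intervocalic lenition): buekezim → buehezim
  rule 4: no change — buehezim
  ⇒ Sepan buehezim
The regular Sepan reflex would be 'buehezim', but the attested form is 'beehezim'. The correspondence is irregular, so they are not cognates (the Sepan form has a different source).

no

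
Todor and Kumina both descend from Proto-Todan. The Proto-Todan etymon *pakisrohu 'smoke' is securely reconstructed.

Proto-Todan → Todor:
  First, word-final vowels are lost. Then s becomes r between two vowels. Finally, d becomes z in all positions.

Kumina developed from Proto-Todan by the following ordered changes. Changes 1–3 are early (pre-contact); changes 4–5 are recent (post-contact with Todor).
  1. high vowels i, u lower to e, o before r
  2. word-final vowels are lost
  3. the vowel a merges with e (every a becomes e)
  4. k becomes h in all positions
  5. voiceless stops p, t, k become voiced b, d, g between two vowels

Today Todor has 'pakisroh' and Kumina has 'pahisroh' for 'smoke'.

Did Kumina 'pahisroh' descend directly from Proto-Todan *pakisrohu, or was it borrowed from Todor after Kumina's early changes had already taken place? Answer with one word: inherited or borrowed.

borrowed

If inherited, *pakisrohu would pass through all of Kumina's changes:
Kumina: start from *pakisrohu.
  rule 1: no change — pakisrohu
  rule 2 (apocope): pakisrohu → pakisroh
  rule 3 (vowel merger): pakisroh → pekisroh
  rule 4 (unconditioned shift): pekisroh → pehisroh
  rule 5: no change — pehisroh
  ⇒ Kumina pehisroh
If borrowed from Todor 'pakisroh' after the early changes, it would undergo only the recent ones:
  rule 4 (unconditioned shift): pakisroh → pahisroh
  rule 5 (intervocalic voicing): no change (pahisroh)
  ⇒ as a loan: pahisroh
Kumina 'pahisroh' matches the loan outcome 'pahisroh', not the inherited 'pehisroh' — it skipped the early Kumina changes, so it was borrowed from Todor.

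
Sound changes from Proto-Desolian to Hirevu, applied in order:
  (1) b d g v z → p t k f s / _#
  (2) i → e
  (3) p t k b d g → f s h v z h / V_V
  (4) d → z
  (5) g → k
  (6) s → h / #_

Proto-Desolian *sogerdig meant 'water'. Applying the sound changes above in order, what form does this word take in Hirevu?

Hirevu: *sogerdig > sogerdik > sogerdek > soherdek > soherzek > hoherzek  (by final devoicing, vowel merger, intervocalic lenition, unconditioned shift, debuccalisation)

hoherzek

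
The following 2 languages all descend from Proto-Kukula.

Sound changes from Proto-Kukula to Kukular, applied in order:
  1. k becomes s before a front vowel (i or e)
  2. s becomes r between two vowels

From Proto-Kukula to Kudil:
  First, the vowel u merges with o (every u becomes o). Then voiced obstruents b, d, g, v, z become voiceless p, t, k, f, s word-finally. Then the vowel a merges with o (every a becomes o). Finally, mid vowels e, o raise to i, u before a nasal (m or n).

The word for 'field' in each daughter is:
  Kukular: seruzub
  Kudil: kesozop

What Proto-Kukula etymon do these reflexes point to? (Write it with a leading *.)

*kesuzub

Position 1: Kukular has s, Kudil has k. Taking the neighbouring segments as reconstructed: Kukular s could go back to *k or *s; Kudil k can only go back to *k — the one source consistent with every daughter is *k.
Position 6: Kukular has u, Kudil has o. Kukular preserves u here (none of its changes turn any other segment into u), so the proto-segment is *u.
Verify the candidate proto-form against each daughter:
Kukular: start from *kesuzub.
  rule 1 (palatalisation): kesuzub → sesuzub
  rule 2 (rhotacism): sesuzub → seruzub
  ⇒ Kukular seruzub
Kudil: *kesuzub > kesozob > kesozop  (by vowel merger, final devoicing)
*kesuzub is the unique common source.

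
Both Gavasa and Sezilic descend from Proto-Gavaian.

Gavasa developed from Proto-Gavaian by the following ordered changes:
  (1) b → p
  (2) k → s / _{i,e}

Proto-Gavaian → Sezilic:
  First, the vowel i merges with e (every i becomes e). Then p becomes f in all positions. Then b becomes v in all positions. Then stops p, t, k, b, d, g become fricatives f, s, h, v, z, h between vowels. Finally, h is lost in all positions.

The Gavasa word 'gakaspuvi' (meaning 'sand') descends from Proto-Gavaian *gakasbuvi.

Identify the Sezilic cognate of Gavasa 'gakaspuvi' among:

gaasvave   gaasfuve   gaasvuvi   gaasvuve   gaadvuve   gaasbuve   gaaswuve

Sezilic: *gakasbuvi > gakasbuve > gakasvuve > gahasvuve > gaasvuve  (by vowel merger, unconditioned shift, intervocalic lenition, h-loss)
The other candidates each miss or misapply at least one Sezilic change.

gaasvuve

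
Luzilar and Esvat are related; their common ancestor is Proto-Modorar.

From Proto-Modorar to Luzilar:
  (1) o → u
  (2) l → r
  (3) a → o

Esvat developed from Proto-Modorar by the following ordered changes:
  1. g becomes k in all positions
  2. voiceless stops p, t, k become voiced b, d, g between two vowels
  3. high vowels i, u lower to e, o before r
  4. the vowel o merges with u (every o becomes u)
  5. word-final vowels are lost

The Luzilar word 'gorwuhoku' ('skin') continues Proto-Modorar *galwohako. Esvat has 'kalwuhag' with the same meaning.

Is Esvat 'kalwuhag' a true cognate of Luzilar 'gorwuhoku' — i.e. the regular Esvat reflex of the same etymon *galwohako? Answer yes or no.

yes

Derive the expected Esvat reflex of *galwohako:
Esvat: *galwohako
  galwohako → kalwohako   [unconditioned shift]
  kalwohako → kalwohago   [intervocalic voicing]
  kalwohago (rule 3 does not apply)
  kalwohago → kalwuhagu   [vowel merger]
  kalwuhagu → kalwuhag   [apocope]
  giving Esvat kalwuhag.
Esvat 'kalwuhag' matches the regular reflex exactly, so the pair is cognate.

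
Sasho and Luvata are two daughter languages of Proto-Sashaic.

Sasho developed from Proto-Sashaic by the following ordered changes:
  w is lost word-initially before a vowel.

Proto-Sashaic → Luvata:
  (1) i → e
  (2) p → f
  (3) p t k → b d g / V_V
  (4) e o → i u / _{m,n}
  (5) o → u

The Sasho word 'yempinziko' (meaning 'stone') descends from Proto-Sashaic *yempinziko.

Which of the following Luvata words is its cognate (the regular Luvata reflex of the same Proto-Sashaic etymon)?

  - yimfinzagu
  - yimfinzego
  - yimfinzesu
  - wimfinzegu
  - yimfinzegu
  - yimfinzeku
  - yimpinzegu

yimfinzegu

Luvata: *yempinziko
  yempinziko → yempenzeko   [vowel merger]
  yempenzeko → yemfenzeko   [unconditioned shift]
  yemfenzeko → yemfenzego   [intervocalic voicing]
  yemfenzego → yimfinzego   [pre-nasal raising]
  yimfinzego → yimfinzegu   [vowel merger]
  giving Luvata yimfinzegu.
The other candidates each miss or misapply at least one Luvata change.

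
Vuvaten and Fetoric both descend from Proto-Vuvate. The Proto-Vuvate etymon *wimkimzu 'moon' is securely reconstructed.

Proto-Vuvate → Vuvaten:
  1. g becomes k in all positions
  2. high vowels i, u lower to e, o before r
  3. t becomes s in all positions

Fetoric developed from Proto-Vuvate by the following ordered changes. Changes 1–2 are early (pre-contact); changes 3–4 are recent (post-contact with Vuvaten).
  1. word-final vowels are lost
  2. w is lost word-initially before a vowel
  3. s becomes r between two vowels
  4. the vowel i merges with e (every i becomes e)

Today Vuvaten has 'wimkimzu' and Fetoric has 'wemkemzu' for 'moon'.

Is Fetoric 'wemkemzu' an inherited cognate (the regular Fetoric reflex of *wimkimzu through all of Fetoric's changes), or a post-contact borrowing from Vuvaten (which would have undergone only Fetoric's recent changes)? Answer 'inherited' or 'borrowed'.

If inherited, *wimkimzu would pass through all of Fetoric's changes:
Fetoric: *wimkimzu > wimkimz > imkimz > emkemz  (by apocope, glide loss, vowel merger)
If borrowed from Vuvaten 'wimkimzu' after the early changes, it would undergo only the recent ones:
  rule 3 (rhotacism): no change (wimkimzu)
  rule 4 (vowel merger): wimkimzu → wemkemzu
  ⇒ as a loan: wemkemzu
Fetoric 'wemkemzu' matches the loan outcome 'wemkemzu', not the inherited 'emkemz' — it skipped the early Fetoric changes, so it was borrowed from Vuvaten.

borrowed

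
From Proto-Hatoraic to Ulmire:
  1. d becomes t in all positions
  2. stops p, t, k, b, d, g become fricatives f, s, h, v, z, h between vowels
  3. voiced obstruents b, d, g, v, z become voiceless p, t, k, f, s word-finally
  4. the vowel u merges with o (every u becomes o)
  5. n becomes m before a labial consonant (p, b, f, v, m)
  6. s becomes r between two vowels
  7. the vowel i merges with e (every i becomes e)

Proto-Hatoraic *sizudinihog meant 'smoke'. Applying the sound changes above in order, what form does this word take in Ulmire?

sezorenehok

Ulmire: start from *sizudinihog.
  rule 1 (unconditioned shift): sizudinihog → sizutinihog
  rule 2 (intervocalic lenition): sizutinihog → sizusinihog
  rule 3 (final devoicing): sizusinihog → sizusinihok
  rule 4 (vowel merger): sizusinihok → sizosinihok
  rule 5: no change — sizosinihok
  rule 6 (rhotacism): sizosinihok → sizorinihok
  rule 7 (vowel merger): sizorinihok → sezorenehok
  ⇒ Ulmire sezorenehok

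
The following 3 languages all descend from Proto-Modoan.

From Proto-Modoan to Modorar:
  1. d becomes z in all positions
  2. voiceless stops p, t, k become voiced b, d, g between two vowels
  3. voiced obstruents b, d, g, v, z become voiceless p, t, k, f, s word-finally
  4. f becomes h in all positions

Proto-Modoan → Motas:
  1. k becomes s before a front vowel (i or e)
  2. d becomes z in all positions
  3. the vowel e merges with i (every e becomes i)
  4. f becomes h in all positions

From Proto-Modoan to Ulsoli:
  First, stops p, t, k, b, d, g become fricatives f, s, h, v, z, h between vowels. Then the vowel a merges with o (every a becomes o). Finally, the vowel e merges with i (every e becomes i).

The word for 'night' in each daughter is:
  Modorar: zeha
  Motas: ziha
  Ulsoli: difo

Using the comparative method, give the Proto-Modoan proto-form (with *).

Position 3: Modorar has h, Motas has h, Ulsoli has f. Taking the neighbouring segments as reconstructed: Modorar h could go back to *f or *h; Motas h could go back to *f or *h; Ulsoli f could go back to *p or *f — the one source consistent with every daughter is *f.
Position 2: Modorar has e, Motas has i, Ulsoli has i. Modorar preserves e here (none of its changes turn any other segment into e), so the proto-segment is *e.
This points to *defa. Verify forward in each daughter:
Modorar: start from *defa.
  rule 1 (unconditioned shift): defa → zefa
  rule 2: no change — zefa
  rule 3: no change — zefa
  rule 4 (unconditioned shift): zefa → zeha
  ⇒ Modorar zeha
Motas: *defa
  defa (rule 1 does not apply)
  defa → zefa   [unconditioned shift]
  zefa → zifa   [vowel merger]
  zifa → ziha   [unconditioned shift]
  giving Motas ziha.
Ulsoli: start from *defa.
  rule 1: no change — defa
  rule 2 (vowel merger): defa → defo
  rule 3 (vowel merger): defo → difo
  ⇒ Ulsoli difo
No other proto-form is consistent with every reflex, so the reconstruction is *defa.

*defa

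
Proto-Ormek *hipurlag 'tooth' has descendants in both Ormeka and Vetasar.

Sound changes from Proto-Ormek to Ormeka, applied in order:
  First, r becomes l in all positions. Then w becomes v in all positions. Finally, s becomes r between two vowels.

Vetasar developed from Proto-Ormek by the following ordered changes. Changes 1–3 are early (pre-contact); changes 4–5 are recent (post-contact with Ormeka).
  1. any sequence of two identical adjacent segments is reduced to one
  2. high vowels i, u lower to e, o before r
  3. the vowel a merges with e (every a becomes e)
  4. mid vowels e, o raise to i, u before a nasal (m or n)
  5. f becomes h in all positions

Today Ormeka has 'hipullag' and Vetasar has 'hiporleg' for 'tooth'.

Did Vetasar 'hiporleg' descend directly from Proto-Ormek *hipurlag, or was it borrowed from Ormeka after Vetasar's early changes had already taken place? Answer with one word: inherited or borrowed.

If inherited, *hipurlag would pass through all of Vetasar's changes:
Vetasar: start from *hipurlag.
  rule 1: no change — hipurlag
  rule 2 (pre-rhotic lowering): hipurlag → hiporlag
  rule 3 (vowel merger): hiporlag → hiporleg
  rule 4: no change — hiporleg
  rule 5: no change — hiporleg
  ⇒ Vetasar hiporleg
If borrowed from Ormeka 'hipullag' after the early changes, it would undergo only the recent ones:
  rule 4 (pre-nasal raising): no change (hipullag)
  rule 5 (unconditioned shift): no change (hipullag)
  ⇒ as a loan: hipullag
Vetasar 'hiporleg' matches the inherited outcome exactly, so it is an inherited cognate, not a loan.

inherited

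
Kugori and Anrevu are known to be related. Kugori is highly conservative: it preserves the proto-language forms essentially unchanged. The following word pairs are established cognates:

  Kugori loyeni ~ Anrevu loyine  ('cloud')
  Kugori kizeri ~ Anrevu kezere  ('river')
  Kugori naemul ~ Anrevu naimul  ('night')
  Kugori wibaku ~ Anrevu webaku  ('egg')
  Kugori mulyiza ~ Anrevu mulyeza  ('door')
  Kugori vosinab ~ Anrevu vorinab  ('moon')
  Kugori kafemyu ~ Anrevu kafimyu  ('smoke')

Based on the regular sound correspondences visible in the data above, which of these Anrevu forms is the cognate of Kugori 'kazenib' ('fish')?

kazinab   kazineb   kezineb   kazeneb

kazineb

loyeni ~ loyine — Kugori e corresponds to Anrevu i after a consonant, before a nasal.
wibaku ~ webaku — Kugori i corresponds to Anrevu e after a consonant, before a labial obstruent.
Applying these to Kugori 'kazenib':
  kazenib → kazinib   (e→i after a consonant, before a nasal)
  kazinib → kazineb   (i→e after a consonant, before a labial obstruent)
So the Anrevu cognate is 'kazineb'.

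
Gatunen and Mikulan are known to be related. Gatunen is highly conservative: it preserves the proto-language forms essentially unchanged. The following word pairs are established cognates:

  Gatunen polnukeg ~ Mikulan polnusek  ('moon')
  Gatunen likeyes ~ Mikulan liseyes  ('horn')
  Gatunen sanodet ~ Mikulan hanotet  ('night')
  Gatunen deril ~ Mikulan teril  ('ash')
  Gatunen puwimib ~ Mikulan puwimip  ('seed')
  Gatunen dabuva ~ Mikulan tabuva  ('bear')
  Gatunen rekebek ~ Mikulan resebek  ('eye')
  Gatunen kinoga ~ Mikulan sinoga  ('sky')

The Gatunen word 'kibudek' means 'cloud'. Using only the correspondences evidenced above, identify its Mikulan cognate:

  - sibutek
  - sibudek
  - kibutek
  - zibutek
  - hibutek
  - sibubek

kinoga ~ sinoga — Gatunen k corresponds to Mikulan s word-initially before a front vowel.
sanodet ~ hanotet — Gatunen d corresponds to Mikulan t between vowels (before a front vowel).
Applying these to Gatunen 'kibudek':
  kibudek → sibudek   (k→s word-initially before a front vowel)
  sibudek → sibutek   (d→t between vowels (before a front vowel))
So the Mikulan cognate is 'sibutek'.

sibutek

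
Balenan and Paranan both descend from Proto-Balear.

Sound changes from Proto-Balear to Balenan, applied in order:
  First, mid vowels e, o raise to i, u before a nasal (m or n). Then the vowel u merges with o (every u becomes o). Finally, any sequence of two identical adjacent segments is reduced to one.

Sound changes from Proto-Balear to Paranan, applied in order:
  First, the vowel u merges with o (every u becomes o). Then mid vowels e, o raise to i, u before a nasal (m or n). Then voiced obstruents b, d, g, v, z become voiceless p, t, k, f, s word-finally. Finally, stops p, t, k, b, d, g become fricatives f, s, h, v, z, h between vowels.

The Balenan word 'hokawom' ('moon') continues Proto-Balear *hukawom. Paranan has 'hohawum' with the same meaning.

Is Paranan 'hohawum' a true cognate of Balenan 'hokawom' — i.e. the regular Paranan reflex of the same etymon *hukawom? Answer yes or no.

yes

Derive the expected Paranan reflex of *hukawom:
Paranan: *hukawom > hokawom > hokawum > hohawum  (by vowel merger, pre-nasal raising, intervocalic lenition)
Paranan 'hohawum' matches the regular reflex exactly, so the pair is cognate.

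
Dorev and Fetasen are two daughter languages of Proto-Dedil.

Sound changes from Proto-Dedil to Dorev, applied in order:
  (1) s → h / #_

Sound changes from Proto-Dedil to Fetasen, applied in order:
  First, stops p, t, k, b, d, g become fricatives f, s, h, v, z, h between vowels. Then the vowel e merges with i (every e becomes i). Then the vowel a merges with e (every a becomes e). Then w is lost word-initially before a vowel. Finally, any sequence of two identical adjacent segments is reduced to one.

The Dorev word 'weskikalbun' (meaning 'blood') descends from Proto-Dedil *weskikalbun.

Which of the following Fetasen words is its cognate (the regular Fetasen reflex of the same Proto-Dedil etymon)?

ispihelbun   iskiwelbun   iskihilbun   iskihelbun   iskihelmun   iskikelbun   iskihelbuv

Fetasen: *weskikalbun > weskihalbun > wiskihalbun > wiskihelbun > iskihelbun  (by intervocalic lenition, vowel merger, vowel merger, glide loss)
Among the options, 'iskihelbun' alone shows every Fetasen change applied in order.

iskihelbun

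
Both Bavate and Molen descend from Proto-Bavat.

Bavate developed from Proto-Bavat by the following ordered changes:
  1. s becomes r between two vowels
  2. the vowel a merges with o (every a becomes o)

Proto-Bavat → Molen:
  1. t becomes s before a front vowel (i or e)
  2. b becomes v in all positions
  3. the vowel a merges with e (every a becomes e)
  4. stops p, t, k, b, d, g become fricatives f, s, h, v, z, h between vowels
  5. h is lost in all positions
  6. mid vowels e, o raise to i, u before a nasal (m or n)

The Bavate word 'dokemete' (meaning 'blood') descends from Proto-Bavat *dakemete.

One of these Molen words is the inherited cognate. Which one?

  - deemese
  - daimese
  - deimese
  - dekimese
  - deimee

deimese

Molen: *dakemete
  dakemete → dakemese   [palatalisation]
  dakemese (rule 2 does not apply)
  dakemese → dekemese   [vowel merger]
  dekemese → dehemese   [intervocalic lenition]
  dehemese → deemese   [h-loss]
  deemese → deimese   [pre-nasal raising]
  giving Molen deimese.
Only 'deimese' matches the regular Molen development of *dakemete.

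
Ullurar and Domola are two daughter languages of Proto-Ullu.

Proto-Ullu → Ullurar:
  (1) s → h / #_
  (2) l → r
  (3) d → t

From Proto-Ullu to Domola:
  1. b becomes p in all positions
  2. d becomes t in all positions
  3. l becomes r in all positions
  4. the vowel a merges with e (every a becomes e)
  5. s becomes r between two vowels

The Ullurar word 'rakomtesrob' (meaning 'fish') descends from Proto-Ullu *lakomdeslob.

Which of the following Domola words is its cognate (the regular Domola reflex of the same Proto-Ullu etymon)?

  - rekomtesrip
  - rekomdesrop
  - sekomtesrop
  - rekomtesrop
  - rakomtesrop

rekomtesrop

Domola: start from *lakomdeslob.
  rule 1 (unconditioned shift): lakomdeslob → lakomdeslop
  rule 2 (unconditioned shift): lakomdeslop → lakomteslop
  rule 3 (unconditioned shift): lakomteslop → rakomtesrop
  rule 4 (vowel merger): rakomtesrop → rekomtesrop
  rule 5: no change — rekomtesrop
  ⇒ Domola rekomtesrop
Only 'rekomtesrop' matches the regular Domola development of *lakomdeslob.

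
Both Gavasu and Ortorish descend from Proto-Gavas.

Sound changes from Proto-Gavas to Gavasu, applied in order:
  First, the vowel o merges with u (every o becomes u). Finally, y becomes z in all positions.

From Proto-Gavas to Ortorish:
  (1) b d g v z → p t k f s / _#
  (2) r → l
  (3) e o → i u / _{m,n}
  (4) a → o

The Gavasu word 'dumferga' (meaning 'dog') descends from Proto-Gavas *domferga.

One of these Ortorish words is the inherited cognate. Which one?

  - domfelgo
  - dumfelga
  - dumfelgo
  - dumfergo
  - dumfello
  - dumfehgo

dumfelgo

Ortorish: *domferga
  domferga (rule 1 does not apply)
  domferga → domfelga   [unconditioned shift]
  domfelga → dumfelga   [pre-nasal raising]
  dumfelga → dumfelgo   [vowel merger]
  giving Ortorish dumfelgo.
Among the options, 'dumfelgo' alone shows every Ortorish change applied in order.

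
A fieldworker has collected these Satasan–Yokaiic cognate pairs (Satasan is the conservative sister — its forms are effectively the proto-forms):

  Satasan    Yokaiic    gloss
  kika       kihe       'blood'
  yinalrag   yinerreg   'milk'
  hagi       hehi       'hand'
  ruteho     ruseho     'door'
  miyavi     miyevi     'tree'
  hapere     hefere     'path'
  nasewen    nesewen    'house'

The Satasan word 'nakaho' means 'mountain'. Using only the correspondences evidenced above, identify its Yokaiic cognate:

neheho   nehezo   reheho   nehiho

neheho

yinalrag ~ yinerreg, hagi ~ hehi — Satasan a corresponds to Yokaiic e after a consonant, before a consonant other than r, m, n, p, b, f, v.
kika ~ kihe — Satasan k corresponds to Yokaiic h between vowels (before a back vowel).
Applying these to Satasan 'nakaho':
  nakaho → nekaho   (a→e after a consonant, before a consonant other than r, m, n, p, b, f, v)
  nekaho → nehaho   (k→h between vowels (before a back vowel))
  nehaho → neheho   (a→e after a consonant, before a consonant other than r, m, n, p, b, f, v)
So the Yokaiic cognate is 'neheho'.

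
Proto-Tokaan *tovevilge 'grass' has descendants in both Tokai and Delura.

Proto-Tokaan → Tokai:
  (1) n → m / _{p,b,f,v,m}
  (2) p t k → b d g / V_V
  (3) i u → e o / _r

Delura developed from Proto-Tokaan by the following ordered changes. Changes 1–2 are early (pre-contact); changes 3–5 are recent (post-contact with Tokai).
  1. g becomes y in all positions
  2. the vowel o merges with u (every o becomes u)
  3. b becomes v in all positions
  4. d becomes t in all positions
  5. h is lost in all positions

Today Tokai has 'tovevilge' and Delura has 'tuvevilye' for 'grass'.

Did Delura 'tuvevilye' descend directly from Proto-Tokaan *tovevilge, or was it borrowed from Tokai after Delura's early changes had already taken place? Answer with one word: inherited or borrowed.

inherited

If inherited, *tovevilge would pass through all of Delura's changes:
Delura: *tovevilge > tovevilye > tuvevilye  (by unconditioned shift, vowel merger)
If borrowed from Tokai 'tovevilge' after the early changes, it would undergo only the recent ones:
  rule 3 (unconditioned shift): no change (tovevilge)
  rule 4 (unconditioned shift): no change (tovevilge)
  rule 5 (h-loss): no change (tovevilge)
  ⇒ as a loan: tovevilge
Delura 'tuvevilye' matches the inherited outcome exactly, so it is an inherited cognate, not a loan.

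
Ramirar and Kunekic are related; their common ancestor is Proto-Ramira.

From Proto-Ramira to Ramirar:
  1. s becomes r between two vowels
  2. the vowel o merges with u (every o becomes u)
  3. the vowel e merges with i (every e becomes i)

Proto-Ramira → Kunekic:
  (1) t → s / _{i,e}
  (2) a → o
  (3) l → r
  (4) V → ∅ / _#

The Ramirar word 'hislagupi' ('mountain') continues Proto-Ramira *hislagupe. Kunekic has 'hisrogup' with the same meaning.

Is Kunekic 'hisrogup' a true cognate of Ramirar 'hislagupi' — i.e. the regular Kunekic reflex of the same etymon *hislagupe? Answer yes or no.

yes

Derive the expected Kunekic reflex of *hislagupe:
Kunekic: *hislagupe > hislogupe > hisrogupe > hisrogup  (by vowel merger, unconditioned shift, apocope)
Kunekic 'hisrogup' matches the regular reflex exactly, so the pair is cognate.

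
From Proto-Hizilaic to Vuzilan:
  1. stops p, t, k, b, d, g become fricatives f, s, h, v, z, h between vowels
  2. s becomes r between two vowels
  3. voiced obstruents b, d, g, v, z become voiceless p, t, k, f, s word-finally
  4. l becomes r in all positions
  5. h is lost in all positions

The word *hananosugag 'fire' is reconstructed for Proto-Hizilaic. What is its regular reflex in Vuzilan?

Vuzilan: *hananosugag > hananosuhag > hananoruhag > hananoruhak > ananoruak  (by intervocalic lenition, rhotacism, final devoicing, h-loss)

ananoruak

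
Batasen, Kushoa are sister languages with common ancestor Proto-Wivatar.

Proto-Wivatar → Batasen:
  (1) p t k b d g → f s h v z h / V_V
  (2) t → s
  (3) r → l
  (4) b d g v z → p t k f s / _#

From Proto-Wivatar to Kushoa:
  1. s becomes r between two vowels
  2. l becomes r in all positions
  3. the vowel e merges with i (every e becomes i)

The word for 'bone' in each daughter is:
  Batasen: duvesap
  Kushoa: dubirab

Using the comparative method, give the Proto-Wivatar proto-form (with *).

*dubesab

Position 3: Batasen has v, Kushoa has b. Kushoa preserves b here (none of its changes turn any other segment into b), so the proto-segment is *b.
Position 5: Batasen has s, Kushoa has r. Taking the neighbouring segments as reconstructed: Batasen s could go back to *t or *s; Kushoa r could go back to *s or *l or *r — the one source consistent with every daughter is *s.
Position 7: Batasen has p, Kushoa has b. Kushoa preserves b here (none of its changes turn any other segment into b), so the proto-segment is *b.
This points to *dubesab. Verify forward in each daughter:
Batasen: *dubesab > duvesab > duvesap  (by intervocalic lenition, final devoicing)
Kushoa: *dubesab > duberab > dubirab  (by rhotacism, vowel merger)
*dubesab is the unique common source.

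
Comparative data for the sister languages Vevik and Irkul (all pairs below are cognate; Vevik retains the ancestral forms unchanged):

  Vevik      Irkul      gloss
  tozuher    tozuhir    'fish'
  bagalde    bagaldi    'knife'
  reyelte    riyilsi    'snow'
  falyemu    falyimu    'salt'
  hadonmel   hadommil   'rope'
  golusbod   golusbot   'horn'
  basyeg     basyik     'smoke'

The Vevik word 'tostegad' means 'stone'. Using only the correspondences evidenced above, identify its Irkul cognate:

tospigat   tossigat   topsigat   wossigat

reyelte ~ riyilsi — Vevik t corresponds to Irkul s after a consonant, before a front vowel.
reyelte ~ riyilsi, hadonmel ~ hadommil — Vevik e corresponds to Irkul i after a consonant, before a consonant other than r, m, n, p, b, f, v.
golusbod ~ golusbot — Vevik d corresponds to Irkul t word-finally.
Applying these to Vevik 'tostegad':
  tostegad → tossegad   (t→s after a consonant, before a front vowel)
  tossegad → tossigad   (e→i after a consonant, before a consonant other than r, m, n, p, b, f, v)
  tossigad → tossigat   (d→t word-finally)
So the Irkul cognate is 'tossigat'.

tossigat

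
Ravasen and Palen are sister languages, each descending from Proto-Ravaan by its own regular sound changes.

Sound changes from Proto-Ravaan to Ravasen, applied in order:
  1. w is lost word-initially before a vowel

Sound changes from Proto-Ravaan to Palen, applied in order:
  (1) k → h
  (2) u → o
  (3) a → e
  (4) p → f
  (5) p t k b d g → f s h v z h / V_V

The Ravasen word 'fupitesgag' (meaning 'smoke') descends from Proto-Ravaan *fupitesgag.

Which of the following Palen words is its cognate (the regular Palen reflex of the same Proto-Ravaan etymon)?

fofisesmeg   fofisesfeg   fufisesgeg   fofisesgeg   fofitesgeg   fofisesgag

fofisesgeg

Palen: *fupitesgag
  fupitesgag (rule 1 does not apply)
  fupitesgag → fopitesgag   [vowel merger]
  fopitesgag → fopitesgeg   [vowel merger]
  fopitesgeg → fofitesgeg   [unconditioned shift]
  fofitesgeg → fofisesgeg   [intervocalic lenition]
  giving Palen fofisesgeg.
Among the options, 'fofisesgeg' alone shows every Palen change applied in order.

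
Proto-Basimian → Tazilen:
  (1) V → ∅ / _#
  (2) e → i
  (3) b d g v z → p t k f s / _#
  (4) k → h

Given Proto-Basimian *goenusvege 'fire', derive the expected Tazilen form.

goinusvih

Tazilen: *goenusvege
  goenusvege → goenusveg   [apocope]
  goenusveg → goinusvig   [vowel merger]
  goinusvig → goinusvik   [final devoicing]
  goinusvik → goinusvih   [unconditioned shift]
  giving Tazilen goinusvih.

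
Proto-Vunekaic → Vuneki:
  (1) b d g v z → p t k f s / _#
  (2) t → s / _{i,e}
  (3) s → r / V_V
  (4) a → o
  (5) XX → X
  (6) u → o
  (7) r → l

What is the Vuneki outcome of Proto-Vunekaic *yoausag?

yoolok

Vuneki: start from *yoausag.
  rule 1 (final devoicing): yoausag → yoausak
  rule 2: no change — yoausak
  rule 3 (rhotacism): yoausak → yoaurak
  rule 4 (vowel merger): yoaurak → yoourok
  rule 5 (degemination): yoourok → yourok
  rule 6 (vowel merger): yourok → yoorok
  rule 7 (unconditioned shift): yoorok → yoolok
  ⇒ Vuneki yoolok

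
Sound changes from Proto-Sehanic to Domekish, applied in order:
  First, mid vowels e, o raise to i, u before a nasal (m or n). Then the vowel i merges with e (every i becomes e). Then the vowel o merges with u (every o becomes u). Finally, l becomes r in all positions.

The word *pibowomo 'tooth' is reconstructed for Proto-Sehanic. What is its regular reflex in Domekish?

Domekish: *pibowomo > pibowumo > pebowumo > pebuwumu  (by pre-nasal raising, vowel merger, vowel merger)

pebuwumu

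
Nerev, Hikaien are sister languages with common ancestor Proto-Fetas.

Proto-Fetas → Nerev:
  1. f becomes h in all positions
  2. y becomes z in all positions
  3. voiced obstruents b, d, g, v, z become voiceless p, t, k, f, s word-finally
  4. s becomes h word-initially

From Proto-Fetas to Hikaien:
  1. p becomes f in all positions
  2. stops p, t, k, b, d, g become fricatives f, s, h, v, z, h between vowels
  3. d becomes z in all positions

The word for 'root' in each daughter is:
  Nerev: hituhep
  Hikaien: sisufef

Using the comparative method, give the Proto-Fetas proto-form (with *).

Position 3: Nerev has t, Hikaien has s. Taking the neighbouring segments as reconstructed: Nerev t can only go back to *t; Hikaien s could go back to *t or *s — the one source consistent with every daughter is *t.
Position 5: Nerev has h, Hikaien has f. Taking the neighbouring segments as reconstructed: Nerev h could go back to *f or *h; Hikaien f could go back to *p or *f — the one source consistent with every daughter is *f.
Position 1: Nerev has h, Hikaien has s. Taking the neighbouring segments as reconstructed: Nerev h could go back to *f or *s or *h; Hikaien s can only go back to *s — the one source consistent with every daughter is *s.
Continuing position by position gives *situfep; check it forward:
Nerev: start from *situfep.
  rule 1 (unconditioned shift): situfep → situhep
  rule 2: no change — situhep
  rule 3: no change — situhep
  rule 4 (debuccalisation): situhep → hituhep
  ⇒ Nerev hituhep
Hikaien: *situfep > situfef > sisufef  (by unconditioned shift, intervocalic lenition)
No other proto-form is consistent with every reflex, so the reconstruction is *situfep.

*situfep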